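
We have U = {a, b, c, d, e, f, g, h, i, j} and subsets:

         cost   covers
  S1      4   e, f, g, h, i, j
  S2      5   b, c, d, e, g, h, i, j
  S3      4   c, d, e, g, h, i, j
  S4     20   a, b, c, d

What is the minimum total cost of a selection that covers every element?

S1, S4 cover every element at cost 4 + 20 = 24.
Any cover uses at least 2 sets; among all covering selections none totals below 24.

24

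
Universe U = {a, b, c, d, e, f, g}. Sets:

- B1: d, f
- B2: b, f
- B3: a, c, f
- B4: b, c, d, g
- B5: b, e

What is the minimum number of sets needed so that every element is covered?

B3, B4, B5 together cover {a, b, c, d, e, f, g} — every element.
No 2 of the 5 sets cover everything (all 10 pairs fall short), so 3 is minimum.

3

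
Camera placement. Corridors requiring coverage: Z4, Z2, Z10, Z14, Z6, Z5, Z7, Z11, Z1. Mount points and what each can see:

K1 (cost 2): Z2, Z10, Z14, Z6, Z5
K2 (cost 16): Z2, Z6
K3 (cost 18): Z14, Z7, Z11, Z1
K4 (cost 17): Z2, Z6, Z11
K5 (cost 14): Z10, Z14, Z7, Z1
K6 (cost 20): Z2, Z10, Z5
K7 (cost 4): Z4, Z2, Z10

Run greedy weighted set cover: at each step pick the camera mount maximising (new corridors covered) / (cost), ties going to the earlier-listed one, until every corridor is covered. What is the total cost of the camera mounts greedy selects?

Pick 1: K1 adds 5 new (Z2, Z10, Z14, Z6, Z5) at cost 2 (ratio 5/2).
Pick 2: K7 adds 1 new (Z4) at cost 4 (ratio 1/4).
Pick 3: K3 adds 3 new (Z7, Z11, Z1) at cost 18 (ratio 3/18).
Greedy total cost: 2 + 4 + 18 = 24.

24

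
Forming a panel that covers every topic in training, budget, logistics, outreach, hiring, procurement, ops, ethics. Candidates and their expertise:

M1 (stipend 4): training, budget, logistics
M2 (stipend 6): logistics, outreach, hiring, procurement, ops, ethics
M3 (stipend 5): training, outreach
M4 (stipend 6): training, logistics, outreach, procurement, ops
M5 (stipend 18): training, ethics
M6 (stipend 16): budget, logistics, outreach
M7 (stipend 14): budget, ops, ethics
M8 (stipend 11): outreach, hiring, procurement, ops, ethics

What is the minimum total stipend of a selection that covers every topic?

M1, M2 cover every topic at stipend 4 + 6 = 10.
Any cover uses at least 2 members; among all covering selections none totals below 10.

10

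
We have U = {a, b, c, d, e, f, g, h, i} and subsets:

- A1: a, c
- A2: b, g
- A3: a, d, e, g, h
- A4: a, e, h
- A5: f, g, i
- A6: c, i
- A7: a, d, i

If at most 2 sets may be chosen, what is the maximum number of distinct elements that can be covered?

Choosing A3, A5 covers {a, d, e, f, g, h, i} — 7 elements.
No choice of 2 sets does better; here b, c are left uncovered.

7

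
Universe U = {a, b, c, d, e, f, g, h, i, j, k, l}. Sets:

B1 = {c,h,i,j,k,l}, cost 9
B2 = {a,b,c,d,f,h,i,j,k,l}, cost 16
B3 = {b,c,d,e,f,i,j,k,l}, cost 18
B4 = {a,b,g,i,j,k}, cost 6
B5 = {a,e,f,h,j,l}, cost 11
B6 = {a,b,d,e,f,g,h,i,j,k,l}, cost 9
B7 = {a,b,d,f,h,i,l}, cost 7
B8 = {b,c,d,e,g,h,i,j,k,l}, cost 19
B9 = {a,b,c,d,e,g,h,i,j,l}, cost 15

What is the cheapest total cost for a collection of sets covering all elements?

18

B1, B6 cover every element at cost 9 + 9 = 18.
Any cover uses at least 2 sets; among all covering selections none totals below 18.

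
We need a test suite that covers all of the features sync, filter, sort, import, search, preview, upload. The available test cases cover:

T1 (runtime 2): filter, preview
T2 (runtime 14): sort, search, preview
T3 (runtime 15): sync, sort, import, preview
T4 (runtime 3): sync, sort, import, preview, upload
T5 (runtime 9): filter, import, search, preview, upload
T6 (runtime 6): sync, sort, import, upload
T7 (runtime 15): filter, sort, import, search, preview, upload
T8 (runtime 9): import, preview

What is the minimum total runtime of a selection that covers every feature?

12

T4, T5 cover every feature at runtime 3 + 9 = 12.
Any cover uses at least 2 test cases; among all covering selections none totals below 12.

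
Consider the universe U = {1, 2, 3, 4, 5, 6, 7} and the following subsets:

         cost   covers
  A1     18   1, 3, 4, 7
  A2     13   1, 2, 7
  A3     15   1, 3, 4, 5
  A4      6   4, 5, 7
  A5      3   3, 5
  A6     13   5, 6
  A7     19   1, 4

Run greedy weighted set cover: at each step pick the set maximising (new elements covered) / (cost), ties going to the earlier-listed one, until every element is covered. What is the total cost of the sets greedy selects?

Pick 1: A5 adds 2 new (3, 5) at cost 3 (ratio 2/3).
Pick 2: A4 adds 2 new (4, 7) at cost 6 (ratio 2/6).
Pick 3: A2 adds 2 new (1, 2) at cost 13 (ratio 2/13).
Pick 4: A6 adds 1 new (6) at cost 13 (ratio 1/13).
Greedy total cost: 3 + 6 + 13 + 13 = 35.

35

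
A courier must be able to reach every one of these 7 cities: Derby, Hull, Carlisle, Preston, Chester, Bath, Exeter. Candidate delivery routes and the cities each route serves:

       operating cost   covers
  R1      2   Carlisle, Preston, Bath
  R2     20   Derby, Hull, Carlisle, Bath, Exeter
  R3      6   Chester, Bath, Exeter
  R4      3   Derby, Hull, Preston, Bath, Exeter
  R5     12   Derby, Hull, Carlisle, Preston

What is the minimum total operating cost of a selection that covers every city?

R1, R3, R4 cover every city at operating cost 2 + 6 + 3 = 11.
Any cover uses at least 2 routes; among all covering selections none totals below 11.

11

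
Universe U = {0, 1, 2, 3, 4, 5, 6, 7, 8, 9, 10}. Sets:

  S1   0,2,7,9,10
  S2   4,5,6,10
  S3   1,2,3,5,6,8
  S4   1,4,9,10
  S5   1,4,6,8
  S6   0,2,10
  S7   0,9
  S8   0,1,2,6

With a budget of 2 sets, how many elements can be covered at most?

Choosing S1, S3 covers {0, 1, 2, 3, 5, 6, 7, 8, 9, 10} — 10 elements.
No choice of 2 sets does better; here 4 is left uncovered.

10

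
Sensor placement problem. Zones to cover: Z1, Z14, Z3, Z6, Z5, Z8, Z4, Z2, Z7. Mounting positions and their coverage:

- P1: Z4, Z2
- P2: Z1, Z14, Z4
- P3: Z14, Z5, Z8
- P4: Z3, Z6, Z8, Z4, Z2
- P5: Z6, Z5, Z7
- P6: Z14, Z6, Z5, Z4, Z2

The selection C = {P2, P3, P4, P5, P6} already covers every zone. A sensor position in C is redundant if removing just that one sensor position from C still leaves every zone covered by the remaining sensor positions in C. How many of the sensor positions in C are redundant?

2

Drop P2: Z1 uncovered — not redundant.
Drop P3: the rest still cover every zone — redundant.
Drop P4: Z3 uncovered — not redundant.
Drop P5: Z7 uncovered — not redundant.
Drop P6: the rest still cover every zone — redundant.
2 redundant: P3, P6.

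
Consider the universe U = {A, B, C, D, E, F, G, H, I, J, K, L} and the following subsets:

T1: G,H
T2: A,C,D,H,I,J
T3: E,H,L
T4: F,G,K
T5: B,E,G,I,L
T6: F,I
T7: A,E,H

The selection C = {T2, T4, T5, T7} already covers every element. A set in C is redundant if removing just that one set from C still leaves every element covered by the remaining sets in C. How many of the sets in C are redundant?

Drop T2: C, D, J uncovered — not redundant.
Drop T4: F, K uncovered — not redundant.
Drop T5: B, L uncovered — not redundant.
Drop T7: the rest still cover every element — redundant.
1 redundant: T7.

1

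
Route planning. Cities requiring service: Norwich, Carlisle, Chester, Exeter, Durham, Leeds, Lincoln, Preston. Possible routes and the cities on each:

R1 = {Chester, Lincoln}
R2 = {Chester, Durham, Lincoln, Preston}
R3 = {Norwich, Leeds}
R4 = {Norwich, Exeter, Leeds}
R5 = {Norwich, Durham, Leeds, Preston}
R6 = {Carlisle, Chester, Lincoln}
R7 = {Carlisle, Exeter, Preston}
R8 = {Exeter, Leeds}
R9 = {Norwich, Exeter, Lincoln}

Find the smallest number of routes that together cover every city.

R1, R5, R7 together cover {Norwich, Carlisle, Chester, Exeter, Durham, Leeds, Lincoln, Preston} — every city.
No 2 of the 9 routes cover everything (all 36 pairs fall short), so 3 is minimum.

3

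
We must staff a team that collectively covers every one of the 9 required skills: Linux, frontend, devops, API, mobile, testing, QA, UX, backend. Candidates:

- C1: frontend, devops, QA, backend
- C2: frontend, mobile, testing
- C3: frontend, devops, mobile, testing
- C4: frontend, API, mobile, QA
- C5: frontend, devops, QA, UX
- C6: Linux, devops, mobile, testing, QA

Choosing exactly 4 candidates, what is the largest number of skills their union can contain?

Choosing C1, C4, C5, C6 covers {Linux, frontend, devops, API, mobile, testing, QA, UX, backend} — 9 skills.
That is all 9 skills.

9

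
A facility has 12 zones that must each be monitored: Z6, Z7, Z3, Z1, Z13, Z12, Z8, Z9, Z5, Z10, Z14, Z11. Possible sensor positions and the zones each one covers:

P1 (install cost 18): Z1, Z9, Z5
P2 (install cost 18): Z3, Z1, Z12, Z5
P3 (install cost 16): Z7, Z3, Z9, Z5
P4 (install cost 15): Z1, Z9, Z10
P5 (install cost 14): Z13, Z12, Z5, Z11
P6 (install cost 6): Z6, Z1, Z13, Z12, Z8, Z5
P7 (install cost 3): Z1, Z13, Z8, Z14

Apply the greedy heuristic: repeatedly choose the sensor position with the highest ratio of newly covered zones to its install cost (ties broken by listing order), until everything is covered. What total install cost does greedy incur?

Pick 1: P7 adds 4 new (Z1, Z13, Z8, Z14) at install cost 3 (ratio 4/3).
Pick 2: P6 adds 3 new (Z6, Z12, Z5) at install cost 6 (ratio 3/6).
Pick 3: P3 adds 3 new (Z7, Z3, Z9) at install cost 16 (ratio 3/16).
Pick 4: P5 adds 1 new (Z11) at install cost 14 (ratio 1/14).
Pick 5: P4 adds 1 new (Z10) at install cost 15 (ratio 1/15).
Greedy total install cost: 3 + 6 + 16 + 14 + 15 = 54.

54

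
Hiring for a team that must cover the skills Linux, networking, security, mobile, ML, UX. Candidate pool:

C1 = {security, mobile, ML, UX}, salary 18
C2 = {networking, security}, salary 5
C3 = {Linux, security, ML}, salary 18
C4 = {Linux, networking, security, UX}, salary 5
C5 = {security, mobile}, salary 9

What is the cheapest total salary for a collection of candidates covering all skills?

C1, C4 cover every skill at salary 18 + 5 = 23.
Any cover uses at least 2 candidates; among all covering selections none totals below 23.

23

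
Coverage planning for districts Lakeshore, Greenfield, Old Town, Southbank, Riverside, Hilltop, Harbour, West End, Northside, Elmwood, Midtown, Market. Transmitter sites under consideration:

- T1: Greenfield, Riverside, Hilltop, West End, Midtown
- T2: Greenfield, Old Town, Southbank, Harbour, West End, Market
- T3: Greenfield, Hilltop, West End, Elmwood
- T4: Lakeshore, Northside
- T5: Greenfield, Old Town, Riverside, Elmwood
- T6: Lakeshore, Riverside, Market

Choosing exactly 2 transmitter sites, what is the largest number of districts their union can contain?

Choosing T1, T2 covers {Greenfield, Old Town, Southbank, Riverside, Hilltop, Harbour, West End, Midtown, Market} — 9 districts.
No choice of 2 transmitter sites does better; here Lakeshore, Northside, Elmwood are left uncovered.

9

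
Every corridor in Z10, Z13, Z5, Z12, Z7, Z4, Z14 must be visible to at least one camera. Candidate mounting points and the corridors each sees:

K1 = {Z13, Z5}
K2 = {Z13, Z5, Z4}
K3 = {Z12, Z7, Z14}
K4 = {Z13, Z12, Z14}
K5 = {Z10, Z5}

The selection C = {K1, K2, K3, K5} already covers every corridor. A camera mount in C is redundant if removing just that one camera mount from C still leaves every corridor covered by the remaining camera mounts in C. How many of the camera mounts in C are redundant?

1

Drop K1: the rest still cover every corridor — redundant.
Drop K2: Z4 uncovered — not redundant.
Drop K3: Z12, Z7, Z14 uncovered — not redundant.
Drop K5: Z10 uncovered — not redundant.
1 redundant: K1.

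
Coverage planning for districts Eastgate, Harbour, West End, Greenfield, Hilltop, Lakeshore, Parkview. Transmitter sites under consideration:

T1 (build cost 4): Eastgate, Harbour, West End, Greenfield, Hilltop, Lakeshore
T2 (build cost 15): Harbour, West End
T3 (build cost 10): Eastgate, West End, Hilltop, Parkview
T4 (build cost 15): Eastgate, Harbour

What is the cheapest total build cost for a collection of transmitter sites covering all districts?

14

T1, T3 cover every district at build cost 4 + 10 = 14.
Any cover uses at least 2 transmitter sites; among all covering selections none totals below 14.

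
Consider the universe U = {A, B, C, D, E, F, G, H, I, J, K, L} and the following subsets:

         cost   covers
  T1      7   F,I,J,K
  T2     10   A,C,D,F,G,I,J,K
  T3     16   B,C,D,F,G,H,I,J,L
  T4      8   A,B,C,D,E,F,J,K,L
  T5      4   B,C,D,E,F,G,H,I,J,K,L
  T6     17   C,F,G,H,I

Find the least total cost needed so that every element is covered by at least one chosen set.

12

T4, T5 cover every element at cost 8 + 4 = 12.
Any cover uses at least 2 sets; among all covering selections none totals below 12.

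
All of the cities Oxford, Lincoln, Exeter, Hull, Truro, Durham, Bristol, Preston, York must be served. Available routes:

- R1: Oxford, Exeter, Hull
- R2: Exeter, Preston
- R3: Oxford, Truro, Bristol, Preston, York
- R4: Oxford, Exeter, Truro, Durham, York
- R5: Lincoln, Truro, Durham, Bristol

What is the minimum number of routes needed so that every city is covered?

R1, R3, R5 together cover {Oxford, Lincoln, Exeter, Hull, Truro, Durham, Bristol, Preston, York} — every city.
No 2 of the 5 routes cover everything (all 10 pairs fall short), so 3 is minimum.

3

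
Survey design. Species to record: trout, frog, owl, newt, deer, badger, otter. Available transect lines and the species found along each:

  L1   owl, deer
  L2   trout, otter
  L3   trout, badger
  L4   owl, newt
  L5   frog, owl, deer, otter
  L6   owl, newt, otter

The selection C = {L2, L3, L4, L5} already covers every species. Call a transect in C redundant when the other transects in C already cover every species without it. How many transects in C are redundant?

Drop L2: the rest still cover every species — redundant.
Drop L3: badger uncovered — not redundant.
Drop L4: newt uncovered — not redundant.
Drop L5: frog, deer uncovered — not redundant.
1 redundant: L2.

1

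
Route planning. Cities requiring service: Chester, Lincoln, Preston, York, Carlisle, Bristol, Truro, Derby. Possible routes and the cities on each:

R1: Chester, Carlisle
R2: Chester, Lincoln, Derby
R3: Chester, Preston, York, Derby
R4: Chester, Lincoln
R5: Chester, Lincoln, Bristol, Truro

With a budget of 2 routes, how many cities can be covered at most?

7

Choosing R3, R5 covers {Chester, Lincoln, Preston, York, Bristol, Truro, Derby} — 7 cities.
No choice of 2 routes does better; here Carlisle is left uncovered.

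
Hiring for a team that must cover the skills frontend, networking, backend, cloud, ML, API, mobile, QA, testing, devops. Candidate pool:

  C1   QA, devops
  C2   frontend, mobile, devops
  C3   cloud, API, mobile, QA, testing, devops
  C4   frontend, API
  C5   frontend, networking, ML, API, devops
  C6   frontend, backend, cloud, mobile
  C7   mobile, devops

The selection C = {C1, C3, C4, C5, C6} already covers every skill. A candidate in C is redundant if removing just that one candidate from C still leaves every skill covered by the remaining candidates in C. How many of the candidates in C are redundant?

2

Drop C1: the rest still cover every skill — redundant.
Drop C3: testing uncovered — not redundant.
Drop C4: the rest still cover every skill — redundant.
Drop C5: networking, ML uncovered — not redundant.
Drop C6: backend uncovered — not redundant.
2 redundant: C1, C4.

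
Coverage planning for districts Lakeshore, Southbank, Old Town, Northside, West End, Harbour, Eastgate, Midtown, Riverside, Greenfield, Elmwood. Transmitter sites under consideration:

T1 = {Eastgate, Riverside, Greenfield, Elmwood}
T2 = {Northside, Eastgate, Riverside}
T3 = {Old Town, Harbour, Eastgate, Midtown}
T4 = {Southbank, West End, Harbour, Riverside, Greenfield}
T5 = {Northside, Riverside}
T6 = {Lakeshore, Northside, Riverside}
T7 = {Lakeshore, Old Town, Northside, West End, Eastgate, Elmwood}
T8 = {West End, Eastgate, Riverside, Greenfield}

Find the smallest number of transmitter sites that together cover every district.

3

T3, T4, T7 together cover {Lakeshore, Southbank, Old Town, Northside, West End, Harbour, Eastgate, Midtown, Riverside, Greenfield, Elmwood} — every district.
No 2 of the 8 transmitter sites cover everything (all 28 pairs fall short), so 3 is minimum.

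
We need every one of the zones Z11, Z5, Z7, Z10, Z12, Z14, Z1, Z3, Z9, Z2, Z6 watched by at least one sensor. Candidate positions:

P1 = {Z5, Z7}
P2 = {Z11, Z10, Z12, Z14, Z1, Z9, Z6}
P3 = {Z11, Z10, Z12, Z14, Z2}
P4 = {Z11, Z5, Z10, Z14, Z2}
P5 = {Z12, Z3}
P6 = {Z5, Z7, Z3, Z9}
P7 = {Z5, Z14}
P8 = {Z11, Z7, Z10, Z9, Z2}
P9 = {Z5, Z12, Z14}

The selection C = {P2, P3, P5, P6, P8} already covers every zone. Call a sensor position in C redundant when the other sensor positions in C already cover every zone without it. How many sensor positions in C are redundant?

Drop P2: Z1, Z6 uncovered — not redundant.
Drop P3: the rest still cover every zone — redundant.
Drop P5: the rest still cover every zone — redundant.
Drop P6: Z5 uncovered — not redundant.
Drop P8: the rest still cover every zone — redundant.
3 redundant: P3, P5, P8.

3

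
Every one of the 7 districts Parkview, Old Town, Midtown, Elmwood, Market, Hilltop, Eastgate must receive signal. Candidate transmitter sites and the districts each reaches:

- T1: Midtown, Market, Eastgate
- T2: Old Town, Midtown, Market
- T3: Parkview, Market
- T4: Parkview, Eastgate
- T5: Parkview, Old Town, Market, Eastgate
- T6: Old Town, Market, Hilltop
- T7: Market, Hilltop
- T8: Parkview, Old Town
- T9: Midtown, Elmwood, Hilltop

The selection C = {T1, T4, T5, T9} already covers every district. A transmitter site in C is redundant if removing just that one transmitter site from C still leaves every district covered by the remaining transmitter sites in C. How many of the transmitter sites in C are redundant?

Drop T1: the rest still cover every district — redundant.
Drop T4: the rest still cover every district — redundant.
Drop T5: Old Town uncovered — not redundant.
Drop T9: Elmwood, Hilltop uncovered — not redundant.
2 redundant: T1, T4.

2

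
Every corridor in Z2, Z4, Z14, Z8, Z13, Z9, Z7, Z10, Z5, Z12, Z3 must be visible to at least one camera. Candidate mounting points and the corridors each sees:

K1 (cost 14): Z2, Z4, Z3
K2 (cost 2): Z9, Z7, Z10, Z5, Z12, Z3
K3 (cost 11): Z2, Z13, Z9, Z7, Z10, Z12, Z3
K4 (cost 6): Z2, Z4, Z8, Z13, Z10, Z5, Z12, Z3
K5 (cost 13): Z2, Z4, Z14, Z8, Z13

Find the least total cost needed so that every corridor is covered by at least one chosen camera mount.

K2, K5 cover every corridor at cost 2 + 13 = 15.
Any cover uses at least 2 camera mounts; among all covering selections none totals below 15.
Greedy by coverage-per-cost would pick K2, K4, K5 for 21 — worse than the optimum 15.

15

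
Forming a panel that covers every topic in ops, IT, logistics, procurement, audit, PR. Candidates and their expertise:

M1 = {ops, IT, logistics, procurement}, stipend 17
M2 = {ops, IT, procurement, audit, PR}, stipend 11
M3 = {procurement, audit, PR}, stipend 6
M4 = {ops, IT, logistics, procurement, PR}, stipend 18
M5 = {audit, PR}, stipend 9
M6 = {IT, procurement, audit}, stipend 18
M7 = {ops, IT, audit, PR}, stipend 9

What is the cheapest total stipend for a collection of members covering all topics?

M1, M3 cover every topic at stipend 17 + 6 = 23.
Any cover uses at least 2 members; among all covering selections none totals below 23.
Greedy by coverage-per-stipend would pick M3, M7, M1 for 32 — worse than the optimum 23.

23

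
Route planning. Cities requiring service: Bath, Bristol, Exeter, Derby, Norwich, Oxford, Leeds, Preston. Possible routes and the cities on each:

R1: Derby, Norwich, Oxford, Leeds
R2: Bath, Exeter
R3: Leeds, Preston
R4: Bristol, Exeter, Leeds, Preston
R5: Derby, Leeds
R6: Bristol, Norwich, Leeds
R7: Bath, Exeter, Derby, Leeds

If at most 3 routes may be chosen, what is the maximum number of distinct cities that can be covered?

Choosing R1, R2, R4 covers {Bath, Bristol, Exeter, Derby, Norwich, Oxford, Leeds, Preston} — 8 cities.
That is all 8 cities.

8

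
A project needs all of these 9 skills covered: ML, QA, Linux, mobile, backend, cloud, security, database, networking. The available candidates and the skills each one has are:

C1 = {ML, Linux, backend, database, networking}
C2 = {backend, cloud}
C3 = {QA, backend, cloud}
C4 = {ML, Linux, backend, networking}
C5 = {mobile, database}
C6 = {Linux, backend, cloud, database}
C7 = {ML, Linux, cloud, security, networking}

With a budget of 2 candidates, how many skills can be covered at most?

7

Choosing C1, C3 covers {ML, QA, Linux, backend, cloud, database, networking} — 7 skills.
No choice of 2 candidates does better; here mobile, security are left uncovered.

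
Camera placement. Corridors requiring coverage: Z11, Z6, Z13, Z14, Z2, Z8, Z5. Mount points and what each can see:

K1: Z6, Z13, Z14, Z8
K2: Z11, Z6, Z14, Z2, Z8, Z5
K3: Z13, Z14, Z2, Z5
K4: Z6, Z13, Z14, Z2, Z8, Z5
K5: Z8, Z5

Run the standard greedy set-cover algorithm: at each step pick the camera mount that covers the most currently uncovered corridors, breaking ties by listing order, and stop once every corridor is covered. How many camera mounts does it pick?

Pick 1: K2 covers 6 new corridors (Z11, Z6, Z14, Z2, Z8, Z5).
Pick 2: K1 covers 1 new corridors (Z13).
Greedy uses 2 camera mounts.

2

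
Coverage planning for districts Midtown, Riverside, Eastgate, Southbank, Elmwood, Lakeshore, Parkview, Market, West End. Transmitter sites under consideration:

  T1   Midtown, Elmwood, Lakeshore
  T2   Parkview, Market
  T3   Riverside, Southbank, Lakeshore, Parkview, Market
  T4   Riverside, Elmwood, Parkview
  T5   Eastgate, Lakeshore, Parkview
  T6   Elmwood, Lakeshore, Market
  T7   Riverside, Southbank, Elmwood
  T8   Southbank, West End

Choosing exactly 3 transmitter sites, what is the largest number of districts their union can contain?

Choosing T1, T3, T5 covers {Midtown, Riverside, Eastgate, Southbank, Elmwood, Lakeshore, Parkview, Market} — 8 districts.
No choice of 3 transmitter sites does better; here West End is left uncovered.

8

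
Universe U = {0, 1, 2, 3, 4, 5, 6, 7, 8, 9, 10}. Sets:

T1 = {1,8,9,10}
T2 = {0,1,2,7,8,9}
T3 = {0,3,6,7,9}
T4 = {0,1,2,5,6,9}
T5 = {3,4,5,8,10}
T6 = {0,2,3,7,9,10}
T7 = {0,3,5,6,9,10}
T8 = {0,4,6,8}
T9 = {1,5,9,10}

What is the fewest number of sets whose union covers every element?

3

T2, T3, T5 together cover {0, 1, 2, 3, 4, 5, 6, 7, 8, 9, 10} — every element.
No 2 of the 9 sets cover everything (all 36 pairs fall short), so 3 is minimum.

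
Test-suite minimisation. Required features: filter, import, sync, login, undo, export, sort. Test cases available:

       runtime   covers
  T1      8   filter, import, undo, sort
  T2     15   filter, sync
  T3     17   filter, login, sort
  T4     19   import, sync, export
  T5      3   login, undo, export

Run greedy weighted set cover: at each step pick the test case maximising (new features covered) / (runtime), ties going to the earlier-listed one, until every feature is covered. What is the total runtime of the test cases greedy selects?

Pick 1: T5 adds 3 new (login, undo, export) at runtime 3 (ratio 3/3).
Pick 2: T1 adds 3 new (filter, import, sort) at runtime 8 (ratio 3/8).
Pick 3: T2 adds 1 new (sync) at runtime 15 (ratio 1/15).
Greedy total runtime: 3 + 8 + 15 = 26.

26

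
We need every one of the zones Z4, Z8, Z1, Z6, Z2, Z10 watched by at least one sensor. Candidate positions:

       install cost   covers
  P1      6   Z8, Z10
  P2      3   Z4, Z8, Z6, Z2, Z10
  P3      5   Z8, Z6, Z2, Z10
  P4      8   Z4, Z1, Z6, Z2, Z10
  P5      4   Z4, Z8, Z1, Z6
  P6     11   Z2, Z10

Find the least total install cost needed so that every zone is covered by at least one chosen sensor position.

7

P2, P5 cover every zone at install cost 3 + 4 = 7.
Any cover uses at least 2 sensor positions; among all covering selections none totals below 7.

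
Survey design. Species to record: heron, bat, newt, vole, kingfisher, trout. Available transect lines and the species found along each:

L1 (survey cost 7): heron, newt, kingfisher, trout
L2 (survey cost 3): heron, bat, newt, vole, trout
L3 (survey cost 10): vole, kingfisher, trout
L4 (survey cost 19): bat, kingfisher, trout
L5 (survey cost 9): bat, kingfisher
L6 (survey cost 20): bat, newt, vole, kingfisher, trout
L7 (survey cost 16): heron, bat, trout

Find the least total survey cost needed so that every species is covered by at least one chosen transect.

10

L1, L2 cover every species at survey cost 7 + 3 = 10.
Any cover uses at least 2 transects; among all covering selections none totals below 10.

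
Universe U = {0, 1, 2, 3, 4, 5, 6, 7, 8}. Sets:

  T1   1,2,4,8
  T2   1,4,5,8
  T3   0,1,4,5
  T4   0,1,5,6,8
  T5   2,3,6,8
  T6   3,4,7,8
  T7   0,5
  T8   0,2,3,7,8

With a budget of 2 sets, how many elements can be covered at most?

8

Choosing T2, T8 covers {0, 1, 2, 3, 4, 5, 7, 8} — 8 elements.
No choice of 2 sets does better; here 6 is left uncovered.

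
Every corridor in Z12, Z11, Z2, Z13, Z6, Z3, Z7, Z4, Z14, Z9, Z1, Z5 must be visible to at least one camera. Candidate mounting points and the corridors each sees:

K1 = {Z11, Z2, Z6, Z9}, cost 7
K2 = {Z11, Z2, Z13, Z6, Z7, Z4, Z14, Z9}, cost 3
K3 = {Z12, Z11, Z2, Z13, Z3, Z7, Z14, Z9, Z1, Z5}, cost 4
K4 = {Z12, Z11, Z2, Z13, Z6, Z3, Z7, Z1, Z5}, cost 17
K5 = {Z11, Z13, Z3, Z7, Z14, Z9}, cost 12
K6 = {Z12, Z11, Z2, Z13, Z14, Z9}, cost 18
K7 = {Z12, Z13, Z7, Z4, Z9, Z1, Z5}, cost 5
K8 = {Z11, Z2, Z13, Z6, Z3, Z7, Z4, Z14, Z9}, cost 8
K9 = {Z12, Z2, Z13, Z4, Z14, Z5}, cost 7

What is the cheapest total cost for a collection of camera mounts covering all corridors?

K2, K3 cover every corridor at cost 3 + 4 = 7.
Any cover uses at least 2 camera mounts; among all covering selections none totals below 7.

7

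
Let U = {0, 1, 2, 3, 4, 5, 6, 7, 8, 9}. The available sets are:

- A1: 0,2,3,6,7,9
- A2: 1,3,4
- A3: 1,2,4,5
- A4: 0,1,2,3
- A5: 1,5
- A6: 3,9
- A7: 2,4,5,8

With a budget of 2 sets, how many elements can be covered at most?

9

Choosing A1, A3 covers {0, 1, 2, 3, 4, 5, 6, 7, 9} — 9 elements.
No choice of 2 sets does better; here 8 is left uncovered.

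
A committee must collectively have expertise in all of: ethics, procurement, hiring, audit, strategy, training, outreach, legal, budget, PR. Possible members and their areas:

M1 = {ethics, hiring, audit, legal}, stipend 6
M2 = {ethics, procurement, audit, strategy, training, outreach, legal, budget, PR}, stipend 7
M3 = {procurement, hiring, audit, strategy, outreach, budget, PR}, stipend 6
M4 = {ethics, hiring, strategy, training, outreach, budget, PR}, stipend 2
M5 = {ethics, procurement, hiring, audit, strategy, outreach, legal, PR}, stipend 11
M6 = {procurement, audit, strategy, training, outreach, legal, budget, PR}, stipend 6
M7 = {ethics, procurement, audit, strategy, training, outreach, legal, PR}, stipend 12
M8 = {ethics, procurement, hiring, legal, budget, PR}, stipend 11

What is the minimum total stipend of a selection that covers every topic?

8

M4, M6 cover every topic at stipend 2 + 6 = 8.
Any cover uses at least 2 members; among all covering selections none totals below 8.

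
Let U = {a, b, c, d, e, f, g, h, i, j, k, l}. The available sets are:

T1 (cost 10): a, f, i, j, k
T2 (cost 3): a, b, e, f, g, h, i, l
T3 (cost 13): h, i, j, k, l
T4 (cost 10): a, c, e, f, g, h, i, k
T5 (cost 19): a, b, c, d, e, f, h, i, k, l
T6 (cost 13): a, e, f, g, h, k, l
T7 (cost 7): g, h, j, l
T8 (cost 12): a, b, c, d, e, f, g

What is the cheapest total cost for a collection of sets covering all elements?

25

T3, T8 cover every element at cost 13 + 12 = 25.
Any cover uses at least 2 sets; among all covering selections none totals below 25.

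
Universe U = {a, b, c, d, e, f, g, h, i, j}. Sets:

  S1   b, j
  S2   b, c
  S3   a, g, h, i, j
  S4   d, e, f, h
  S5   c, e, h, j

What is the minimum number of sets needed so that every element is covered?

S2, S3, S4 together cover {a, b, c, d, e, f, g, h, i, j} — every element.
No 2 of the 5 sets cover everything (all 10 pairs fall short), so 3 is minimum.

3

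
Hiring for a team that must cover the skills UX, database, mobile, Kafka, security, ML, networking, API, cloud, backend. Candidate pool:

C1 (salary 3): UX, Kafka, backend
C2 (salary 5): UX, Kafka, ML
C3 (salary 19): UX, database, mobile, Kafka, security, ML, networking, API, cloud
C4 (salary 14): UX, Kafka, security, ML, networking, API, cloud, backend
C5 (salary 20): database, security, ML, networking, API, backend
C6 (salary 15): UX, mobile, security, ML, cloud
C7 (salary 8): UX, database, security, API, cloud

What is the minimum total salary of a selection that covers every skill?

22

C1, C3 cover every skill at salary 3 + 19 = 22.
Any cover uses at least 2 candidates; among all covering selections none totals below 22.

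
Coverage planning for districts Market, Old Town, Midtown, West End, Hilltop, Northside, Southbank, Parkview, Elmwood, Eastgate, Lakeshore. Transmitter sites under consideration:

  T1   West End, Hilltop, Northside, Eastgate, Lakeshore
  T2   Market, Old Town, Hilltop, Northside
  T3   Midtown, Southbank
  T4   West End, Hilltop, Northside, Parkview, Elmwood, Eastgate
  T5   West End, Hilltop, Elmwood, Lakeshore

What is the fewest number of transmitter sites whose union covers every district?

T1, T2, T3, T4 together cover {Market, Old Town, Midtown, West End, Hilltop, Northside, Southbank, Parkview, Elmwood, Eastgate, Lakeshore} — every district.
No 3 of the 5 transmitter sites cover everything (all 10 triples fall short), so 4 is minimum.

4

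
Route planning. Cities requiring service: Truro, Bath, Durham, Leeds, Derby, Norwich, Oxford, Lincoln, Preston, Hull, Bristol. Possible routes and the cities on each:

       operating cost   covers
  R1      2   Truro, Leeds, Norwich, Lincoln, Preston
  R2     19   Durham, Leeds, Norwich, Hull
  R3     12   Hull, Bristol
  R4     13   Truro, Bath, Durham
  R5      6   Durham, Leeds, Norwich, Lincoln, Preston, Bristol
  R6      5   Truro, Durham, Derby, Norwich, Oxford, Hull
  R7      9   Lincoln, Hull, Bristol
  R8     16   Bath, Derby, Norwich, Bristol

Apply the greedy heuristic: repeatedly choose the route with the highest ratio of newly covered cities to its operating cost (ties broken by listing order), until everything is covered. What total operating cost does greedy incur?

Pick 1: R1 adds 5 new (Truro, Leeds, Norwich, Lincoln, Preston) at operating cost 2 (ratio 5/2).
Pick 2: R6 adds 4 new (Durham, Derby, Oxford, Hull) at operating cost 5 (ratio 4/5).
Pick 3: R5 adds 1 new (Bristol) at operating cost 6 (ratio 1/6).
Pick 4: R4 adds 1 new (Bath) at operating cost 13 (ratio 1/13).
Greedy total operating cost: 2 + 5 + 6 + 13 = 26. (The true optimum is 23, so greedy overshoots here.)

26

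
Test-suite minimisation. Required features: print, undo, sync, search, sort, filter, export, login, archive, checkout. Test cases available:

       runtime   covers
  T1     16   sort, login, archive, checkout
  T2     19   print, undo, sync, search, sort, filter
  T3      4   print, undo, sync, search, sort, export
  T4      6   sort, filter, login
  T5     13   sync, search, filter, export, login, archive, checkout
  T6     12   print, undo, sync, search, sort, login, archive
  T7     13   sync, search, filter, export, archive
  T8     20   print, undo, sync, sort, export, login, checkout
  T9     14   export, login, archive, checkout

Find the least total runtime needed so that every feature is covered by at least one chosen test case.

T3, T5 cover every feature at runtime 4 + 13 = 17.
Any cover uses at least 2 test cases; among all covering selections none totals below 17.
Greedy by coverage-per-runtime would pick T3, T4, T5 for 23 — worse than the optimum 17.

17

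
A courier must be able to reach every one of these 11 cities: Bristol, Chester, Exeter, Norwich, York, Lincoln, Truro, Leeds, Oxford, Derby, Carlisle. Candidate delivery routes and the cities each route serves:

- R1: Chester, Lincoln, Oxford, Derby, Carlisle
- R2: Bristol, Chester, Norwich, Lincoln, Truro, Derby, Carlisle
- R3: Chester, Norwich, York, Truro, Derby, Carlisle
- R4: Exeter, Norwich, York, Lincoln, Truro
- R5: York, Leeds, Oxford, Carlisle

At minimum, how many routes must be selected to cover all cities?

R2, R4, R5 together cover {Bristol, Chester, Exeter, Norwich, York, Lincoln, Truro, Leeds, Oxford, Derby, Carlisle} — every city.
No 2 of the 5 routes cover everything (all 10 pairs fall short), so 3 is minimum.

3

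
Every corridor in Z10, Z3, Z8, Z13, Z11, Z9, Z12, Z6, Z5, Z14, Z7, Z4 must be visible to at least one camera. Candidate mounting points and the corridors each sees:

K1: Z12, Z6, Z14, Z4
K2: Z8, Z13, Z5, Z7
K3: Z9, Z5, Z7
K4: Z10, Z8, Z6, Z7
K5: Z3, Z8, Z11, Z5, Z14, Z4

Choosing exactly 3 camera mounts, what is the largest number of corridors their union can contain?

10

Choosing K1, K2, K5 covers {Z3, Z8, Z13, Z11, Z12, Z6, Z5, Z14, Z7, Z4} — 10 corridors.
No choice of 3 camera mounts does better; here Z10, Z9 are left uncovered.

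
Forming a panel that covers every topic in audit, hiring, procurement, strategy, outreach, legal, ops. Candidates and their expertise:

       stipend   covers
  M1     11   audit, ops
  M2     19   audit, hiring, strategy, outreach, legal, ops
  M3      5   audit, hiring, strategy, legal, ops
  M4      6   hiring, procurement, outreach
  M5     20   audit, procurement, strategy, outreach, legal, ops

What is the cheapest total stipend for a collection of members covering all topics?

11

M3, M4 cover every topic at stipend 5 + 6 = 11.
Any cover uses at least 2 members; among all covering selections none totals below 11.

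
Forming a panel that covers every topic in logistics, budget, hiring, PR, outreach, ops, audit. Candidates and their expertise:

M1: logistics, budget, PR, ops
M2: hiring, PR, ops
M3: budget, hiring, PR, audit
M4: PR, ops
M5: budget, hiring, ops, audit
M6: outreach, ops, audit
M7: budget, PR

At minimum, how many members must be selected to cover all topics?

M1, M2, M6 together cover {logistics, budget, hiring, PR, outreach, ops, audit} — every topic.
No 2 of the 7 members cover everything (all 21 pairs fall short), so 3 is minimum.

3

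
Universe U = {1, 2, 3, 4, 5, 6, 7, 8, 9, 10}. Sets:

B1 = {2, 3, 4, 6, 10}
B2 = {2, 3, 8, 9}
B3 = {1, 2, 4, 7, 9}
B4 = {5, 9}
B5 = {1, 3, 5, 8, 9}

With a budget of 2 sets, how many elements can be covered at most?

9

Choosing B1, B5 covers {1, 2, 3, 4, 5, 6, 8, 9, 10} — 9 elements.
No choice of 2 sets does better; here 7 is left uncovered.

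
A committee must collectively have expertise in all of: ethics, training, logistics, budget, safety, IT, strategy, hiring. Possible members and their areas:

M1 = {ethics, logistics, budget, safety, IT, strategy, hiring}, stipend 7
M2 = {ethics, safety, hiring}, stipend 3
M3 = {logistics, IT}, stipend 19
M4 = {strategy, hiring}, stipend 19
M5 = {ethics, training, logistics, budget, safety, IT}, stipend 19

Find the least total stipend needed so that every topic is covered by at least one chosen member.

M1, M5 cover every topic at stipend 7 + 19 = 26.
Any cover uses at least 2 members; among all covering selections none totals below 26.

26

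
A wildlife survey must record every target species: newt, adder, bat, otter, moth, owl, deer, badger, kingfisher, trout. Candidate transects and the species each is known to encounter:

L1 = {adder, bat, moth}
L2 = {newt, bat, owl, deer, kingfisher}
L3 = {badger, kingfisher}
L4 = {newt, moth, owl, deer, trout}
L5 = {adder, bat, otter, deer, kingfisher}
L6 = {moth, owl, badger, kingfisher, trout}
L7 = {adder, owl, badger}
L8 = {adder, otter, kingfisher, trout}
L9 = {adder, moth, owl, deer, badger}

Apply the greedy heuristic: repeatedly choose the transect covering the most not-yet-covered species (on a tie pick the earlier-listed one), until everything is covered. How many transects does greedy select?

3

Pick 1: L2 covers 5 new species (newt, bat, owl, deer, kingfisher).
Pick 2: L6 covers 3 new species (moth, badger, trout).
Pick 3: L5 covers 2 new species (adder, otter).
Greedy uses 3 transects.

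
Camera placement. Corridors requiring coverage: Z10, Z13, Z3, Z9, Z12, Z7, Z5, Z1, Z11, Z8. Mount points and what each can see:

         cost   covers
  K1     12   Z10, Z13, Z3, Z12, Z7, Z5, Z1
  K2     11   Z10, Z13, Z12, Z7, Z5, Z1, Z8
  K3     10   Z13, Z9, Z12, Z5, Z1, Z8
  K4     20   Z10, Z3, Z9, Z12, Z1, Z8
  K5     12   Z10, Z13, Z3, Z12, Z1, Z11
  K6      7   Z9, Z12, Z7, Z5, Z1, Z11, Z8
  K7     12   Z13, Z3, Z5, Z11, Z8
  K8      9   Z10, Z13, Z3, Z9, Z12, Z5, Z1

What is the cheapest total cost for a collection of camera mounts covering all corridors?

K6, K8 cover every corridor at cost 7 + 9 = 16.
Any cover uses at least 2 camera mounts; among all covering selections none totals below 16.

16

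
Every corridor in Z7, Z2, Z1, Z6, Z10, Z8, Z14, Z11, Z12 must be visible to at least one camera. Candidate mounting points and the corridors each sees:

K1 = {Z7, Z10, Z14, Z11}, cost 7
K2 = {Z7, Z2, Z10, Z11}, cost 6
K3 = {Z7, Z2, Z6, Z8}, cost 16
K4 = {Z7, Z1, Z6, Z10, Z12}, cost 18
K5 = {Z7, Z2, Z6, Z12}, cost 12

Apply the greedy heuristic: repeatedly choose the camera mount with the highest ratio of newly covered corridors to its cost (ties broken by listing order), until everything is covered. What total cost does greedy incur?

Pick 1: K2 adds 4 new (Z7, Z2, Z10, Z11) at cost 6 (ratio 4/6).
Pick 2: K4 adds 3 new (Z1, Z6, Z12) at cost 18 (ratio 3/18).
Pick 3: K1 adds 1 new (Z14) at cost 7 (ratio 1/7).
Pick 4: K3 adds 1 new (Z8) at cost 16 (ratio 1/16).
Greedy total cost: 6 + 18 + 7 + 16 = 47. (The true optimum is 41, so greedy overshoots here.)

47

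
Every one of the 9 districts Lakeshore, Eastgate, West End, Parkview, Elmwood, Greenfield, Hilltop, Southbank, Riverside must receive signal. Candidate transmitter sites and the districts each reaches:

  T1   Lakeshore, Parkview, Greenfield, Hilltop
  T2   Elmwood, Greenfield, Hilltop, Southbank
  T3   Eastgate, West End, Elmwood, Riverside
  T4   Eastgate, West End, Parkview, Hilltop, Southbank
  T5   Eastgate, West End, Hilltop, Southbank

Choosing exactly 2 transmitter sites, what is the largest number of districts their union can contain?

Choosing T1, T3 covers {Lakeshore, Eastgate, West End, Parkview, Elmwood, Greenfield, Hilltop, Riverside} — 8 districts.
No choice of 2 transmitter sites does better; here Southbank is left uncovered.

8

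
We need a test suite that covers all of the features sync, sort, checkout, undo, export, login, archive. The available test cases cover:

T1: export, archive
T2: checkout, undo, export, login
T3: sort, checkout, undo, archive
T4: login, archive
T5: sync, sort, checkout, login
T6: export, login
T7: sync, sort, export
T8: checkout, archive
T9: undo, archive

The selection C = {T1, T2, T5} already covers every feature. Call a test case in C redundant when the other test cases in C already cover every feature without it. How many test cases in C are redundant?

0

Drop T1: archive uncovered — not redundant.
Drop T2: undo uncovered — not redundant.
Drop T5: sync, sort uncovered — not redundant.
None of the test cases in C is redundant.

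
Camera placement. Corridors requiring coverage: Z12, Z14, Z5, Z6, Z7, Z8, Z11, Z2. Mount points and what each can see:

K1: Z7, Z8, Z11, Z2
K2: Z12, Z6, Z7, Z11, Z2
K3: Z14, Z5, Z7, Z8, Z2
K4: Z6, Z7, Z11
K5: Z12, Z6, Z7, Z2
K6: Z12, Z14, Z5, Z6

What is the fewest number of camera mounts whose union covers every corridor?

2

K1, K6 together cover {Z12, Z14, Z5, Z6, Z7, Z8, Z11, Z2} — every corridor.
No single camera mount contains all 8 corridors, so 2 is optimal.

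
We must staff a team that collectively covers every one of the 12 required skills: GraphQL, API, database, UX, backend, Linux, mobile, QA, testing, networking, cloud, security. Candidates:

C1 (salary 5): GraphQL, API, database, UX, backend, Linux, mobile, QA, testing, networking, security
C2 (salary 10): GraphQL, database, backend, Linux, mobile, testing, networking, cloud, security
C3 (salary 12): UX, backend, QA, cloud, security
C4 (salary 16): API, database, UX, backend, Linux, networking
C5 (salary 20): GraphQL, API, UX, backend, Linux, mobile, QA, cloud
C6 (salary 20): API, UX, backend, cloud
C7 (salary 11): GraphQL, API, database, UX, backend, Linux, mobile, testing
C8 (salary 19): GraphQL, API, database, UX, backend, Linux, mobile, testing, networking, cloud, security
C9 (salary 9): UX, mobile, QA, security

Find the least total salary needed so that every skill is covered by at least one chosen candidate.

C1, C2 cover every skill at salary 5 + 10 = 15.
Any cover uses at least 2 candidates; among all covering selections none totals below 15.

15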